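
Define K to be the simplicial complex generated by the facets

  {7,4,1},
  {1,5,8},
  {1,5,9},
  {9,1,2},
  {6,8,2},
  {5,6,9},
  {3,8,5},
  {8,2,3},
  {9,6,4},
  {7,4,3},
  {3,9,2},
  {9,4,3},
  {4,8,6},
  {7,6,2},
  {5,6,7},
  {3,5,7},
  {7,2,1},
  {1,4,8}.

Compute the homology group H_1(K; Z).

Order the vertices as 1 < 2 < 3 < 4 < 5 < 6 < 7 < 8 < 9. Listing each simplex with vertices in this order, K has dimension 2 with simplices:

  0-simplices (9): [1], [2], [3], [4], [5], [6], [7], [8], [9]
  1-simplices (27): (27 of them)
  2-simplices (18): [1,2,7], [1,2,9], [1,4,7], [1,4,8], [1,5,8], [1,5,9], [2,3,8], [2,3,9], [2,6,7], [2,6,8], [3,4,7], [3,4,9], [3,5,7], [3,5,8], [4,6,8], [4,6,9], [5,6,7], [5,6,9]

giving chain groups C_0 ≅ Z^9, C_1 ≅ Z^27, C_2 ≅ Z^18.

Boundary ∂_1: C_1 → C_0 is given by ∂[p,q] = [q] − [p]. For instance
  ∂[4,9] = [9] − [4].
The resulting 9×27 matrix has rank 8, and its Smith normal form has invariant factors (1,1,1,1,1,1,1,1).

Boundary ∂_2: C_2 → C_1 sends each 2-simplex [p,q,r] to [q,r] − [p,r] + [p,q]. For instance
  ∂[2,6,8] = [6,8] − [2,8] + [2,6],
  ∂[1,5,8] = [5,8] − [1,8] + [1,5].
This gives a 27×18 integer matrix of rank 17; reducing to Smith normal form yields diagonal entries (1,1,1,1,1,1,1,1,1,1,1,1,1,1,1,1,1).

Reading off H_k = ker ∂_k / im ∂_{k+1}:

  H_1: rank ker ∂_1 − rank ∂_2 = (27 − 8) − 17 = 2, and the invariant factors of ∂_2 are all 1, so H_1 = Z^2.

H_1 ≅ Z^2.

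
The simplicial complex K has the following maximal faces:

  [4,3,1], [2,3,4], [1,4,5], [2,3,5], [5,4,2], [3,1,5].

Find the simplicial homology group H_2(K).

H_2 ≅ Z.

We work with the vertex ordering 1 < 2 < 3 < 4 < 5. The simplices of K, each written with vertices in increasing order, are:

  0-simplices (5): [1], [2], [3], [4], [5]
  1-simplices (9): [1,3], [1,4], [1,5], [2,3], [2,4], [2,5], [3,4], [3,5], [4,5]
  2-simplices (6): [1,3,4], [1,3,5], [1,4,5], [2,3,4], [2,3,5], [2,4,5]

so the chain groups are C_0 ≅ Z^5, C_1 ≅ Z^9, C_2 ≅ Z^6.

∂_1: C_1 → C_0 sends each edge [p,q] (with p < q) to q − p. For instance
  ∂[1,4] = [4] − [1].
The 5×9 boundary matrix has rank 4 and Smith normal form diag(1,1,1,1).

Boundary ∂_2: C_2 → C_1 acts by ∂[p,q,r] = [q,r] − [p,r] + [p,q]. For instance
  ∂[1,3,4] = [3,4] − [1,4] + [1,3],
  ∂[2,4,5] = [4,5] − [2,5] + [2,4].
As a 9×6 matrix over Z this has rank 5, with invariant factors (1,1,1,1,1).

From H_k ≅ ker(∂_k) / im(∂_{k+1}) we obtain:

  H_2: rank ker ∂_2 − rank ∂_3 = (6 − 5) − 0 = 1, and there is no ∂_3, so H_2 ≅ Z.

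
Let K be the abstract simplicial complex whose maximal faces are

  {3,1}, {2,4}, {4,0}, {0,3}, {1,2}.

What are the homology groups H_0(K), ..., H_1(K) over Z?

H_0 ≅ Z,  H_1 ≅ Z.

Order the vertices as 0 < 1 < 2 < 3 < 4. Listing each simplex with vertices in this order, K has dimension 1 with simplices:

  0-simplices (5): [0], [1], [2], [3], [4]
  1-simplices (5): [0,3], [0,4], [1,2], [1,3], [2,4]

so the chain groups are C_0 ≅ Z^5, C_1 ≅ Z^5.

∂_1: C_1 → C_0 is given by ∂[p,q] = [q] − [p]. For instance
  ∂[2,4] = [4] − [2].
The 5×5 boundary matrix has rank 4 and Smith normal form diag(1,1,1,1).

Reading off H_k = ker ∂_k / im ∂_{k+1}:

  H_0: rank C_0 − rank ∂_1 = 5 − 4 = 1, and the invariant factors of ∂_1 are all 1, so H_0 = Z.
  H_1: rank ker ∂_1 − rank ∂_2 = (5 − 4) − 0 = 1, and there is no ∂_2, so H_1 = Z.

As a check, the Euler characteristic is 5 − 5 = 0, which agrees with 1 − 1 = 0.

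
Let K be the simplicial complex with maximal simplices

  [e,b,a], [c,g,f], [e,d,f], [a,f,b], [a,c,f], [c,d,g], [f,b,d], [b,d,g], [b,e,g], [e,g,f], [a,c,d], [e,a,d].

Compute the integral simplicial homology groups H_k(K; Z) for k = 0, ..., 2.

H_0 ≅ Z,  H_1 ≅ Z/2Z,  H_2 = 0.

Fix the vertex order a < b < c < d < e < f < g and write every simplex with vertices in increasing order. Then dim K = 2 and the simplices of K are:

  0-simplices (7): a, b, c, d, e, f, g
  1-simplices (18): ab, ac, ad, ae, af, bd, be, bf, bg, cd, cf, cg, de, df, dg, ef, eg, fg
  2-simplices (12): abe, abf, acd, acf, ade, bdf, bdg, beg, cdg, cfg, def, efg

giving chain groups C_0 ≅ Z^7, C_1 ≅ Z^18, C_2 ≅ Z^12.

Boundary ∂_1: C_1 → C_0 sends each edge [p,q] (with p < q) to q − p. For instance
  ∂de = e − d.
The 7×18 boundary matrix has rank 6 and Smith normal form diag(1,1,1,1,1,1).

The boundary map ∂_2: C_2 → C_1 acts by ∂[p,q,r] = [q,r] − [p,r] + [p,q]. For instance
  ∂bdg = dg − bg + bd,
  ∂bdf = df − bf + bd.
This gives a 18×12 integer matrix of rank 12; reducing to Smith normal form yields diagonal entries (1,1,1,1,1,1,1,1,1,1,1,2).

From H_k ≅ ker(∂_k) / im(∂_{k+1}) we obtain:

  H_0: rank C_0 − rank ∂_1 = 7 − 6 = 1, and the invariant factors of ∂_1 are all 1, so H_0 = Z.
  H_1: rank ker ∂_1 − rank ∂_2 = (18 − 6) − 12 = 0, and ∂_2 has invariant factor 2 > 1, so H_1 = Z/2Z.
  H_2: rank ker ∂_2 − rank ∂_3 = (12 − 12) − 0 = 0, and there is no ∂_3, so H_2 = 0.

As a check, the Euler characteristic is 7 − 18 + 12 = 1, which agrees with 1 − 0 + 0 = 1.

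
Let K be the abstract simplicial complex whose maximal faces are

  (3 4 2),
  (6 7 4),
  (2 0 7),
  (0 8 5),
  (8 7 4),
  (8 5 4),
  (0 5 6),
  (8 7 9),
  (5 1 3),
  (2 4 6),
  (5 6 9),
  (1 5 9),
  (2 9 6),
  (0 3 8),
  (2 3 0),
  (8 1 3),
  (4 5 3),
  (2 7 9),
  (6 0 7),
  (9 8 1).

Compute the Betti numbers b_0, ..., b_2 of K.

We work with the vertex ordering 0 < 1 < 2 < 3 < 4 < 5 < 6 < 7 < 8 < 9. The simplices of K, each written with vertices in increasing order, are:

  0-simplices (10): [0], [1], [2], [3], [4], [5], [6], [7], [8], [9]
  1-simplices (30): (30 of them)
  2-simplices (20): (20 of them)

so the chain groups are C_0 ≅ Z^10, C_1 ≅ Z^30, C_2 ≅ Z^20.

The boundary map ∂_1: C_1 → C_0 maps an edge to its endpoints' difference, ∂[p,q] = q − p.
As a 10×30 matrix over Z this has rank 9, with invariant factors (1,1,1,1,1,1,1,1,1).

The boundary map ∂_2: C_2 → C_1 acts by ∂[p,q,r] = [q,r] − [p,r] + [p,q]. For instance
  ∂[2,6,9] = [6,9] − [2,9] + [2,6],
  ∂[5,6,9] = [6,9] − [5,9] + [5,6].
This gives a 30×20 integer matrix of rank 20; reducing to Smith normal form yields diagonal entries (1,1,1,1,1,1,1,1,1,1,1,1,1,1,1,1,1,1,1,2).

Now H_k = ker ∂_k / im ∂_{k+1}, so:

  H_0: rank C_0 − rank ∂_1 = 10 − 9 = 1, and the invariant factors of ∂_1 are all 1, so H_0 = Z.
  H_1: rank ker ∂_1 − rank ∂_2 = (30 − 9) − 20 = 1, and ∂_2 has invariant factor 2 > 1, so H_1 = Z ⊕ Z/2.
  H_2: rank ker ∂_2 − rank ∂_3 = (20 − 20) − 0 = 0, and there is no ∂_3, so H_2 = 0.

Hence the Betti numbers are b_0 = 1, b_1 = 1, b_2 = 0.

b_0 = 1, b_1 = 1, b_2 = 0.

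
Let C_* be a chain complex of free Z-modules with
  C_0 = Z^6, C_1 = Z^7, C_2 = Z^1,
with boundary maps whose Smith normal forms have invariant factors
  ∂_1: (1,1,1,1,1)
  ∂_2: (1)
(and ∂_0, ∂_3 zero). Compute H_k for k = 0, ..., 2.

H_0 = Z,  H_1 = Z,  H_2 = 0.

H_0: b_0 = 6 − 0 − 5 = 1; torsion from ∂_1 factors > 1: none. So H_0 = Z.
H_1: b_1 = 7 − 5 − 1 = 1; torsion from ∂_2 factors > 1: none. So H_1 = Z.
H_2: b_2 = 1 − 1 − 0 = 0; torsion from ∂_3 factors > 1: none. So H_2 = 0.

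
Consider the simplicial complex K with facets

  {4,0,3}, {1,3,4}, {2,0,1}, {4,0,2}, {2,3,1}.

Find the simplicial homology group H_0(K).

We work with the vertex ordering 0 < 1 < 2 < 3 < 4. The simplices of K, each written with vertices in increasing order, are:

  0-simplices (5): [0], [1], [2], [3], [4]
  1-simplices (10): [0,1], [0,2], [0,3], [0,4], [1,2], [1,3], [1,4], [2,3], [2,4], [3,4]
  2-simplices (5): [0,1,2], [0,2,4], [0,3,4], [1,2,3], [1,3,4]

Hence C_0 ≅ Z^5, C_1 ≅ Z^10, C_2 ≅ Z^5.

The boundary map ∂_1: C_1 → C_0 maps an edge to its endpoints' difference, ∂[p,q] = q − p.
The resulting 5×10 matrix has rank 4, and its Smith normal form has invariant factors (1,1,1,1).

Boundary ∂_2: C_2 → C_1 acts by ∂[p,q,r] = [q,r] − [p,r] + [p,q]. For instance
  ∂[1,2,3] = [2,3] − [1,3] + [1,2],
  ∂[0,2,4] = [2,4] − [0,4] + [0,2].
This gives a 10×5 integer matrix of rank 5; reducing to Smith normal form yields diagonal entries (1,1,1,1,1).

Computing H_k = (kernel of ∂_k) / (image of ∂_{k+1}):

  H_0: rank C_0 − rank ∂_1 = 5 − 4 = 1, and the invariant factors of ∂_1 are all 1, so H_0 = Z.

H_0 ≅ Z.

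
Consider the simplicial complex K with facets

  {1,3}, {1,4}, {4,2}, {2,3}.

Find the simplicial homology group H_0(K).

H_0 = Z.

Fix the vertex order 1 < 2 < 3 < 4 and write every simplex with vertices in increasing order. Then dim K = 1 and the simplices of K are:

  0-simplices (4): [1], [2], [3], [4]
  1-simplices (4): [1,3], [1,4], [2,3], [2,4]

giving chain groups C_0 ≅ Z^4, C_1 ≅ Z^4.

Boundary ∂_1: C_1 → C_0 is given by ∂[p,q] = [q] − [p]. For instance
  ∂[2,4] = [4] − [2].
The resulting 4×4 matrix has rank 3, and its Smith normal form has invariant factors (1,1,1).

Reading off H_k = ker ∂_k / im ∂_{k+1}:

  H_0: rank C_0 − rank ∂_1 = 4 − 3 = 1, and the invariant factors of ∂_1 are all 1, so H_0 = Z.

(K is a triangulation of the circle S^1.)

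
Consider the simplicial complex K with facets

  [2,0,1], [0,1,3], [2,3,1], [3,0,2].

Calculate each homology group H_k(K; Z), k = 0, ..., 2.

H_0 = Z,  H_1 = 0,  H_2 = Z.

Order the vertices as 0 < 1 < 2 < 3. Listing each simplex with vertices in this order, K has dimension 2 with simplices:

  0-simplices (4): [0], [1], [2], [3]
  1-simplices (6): [0,1], [0,2], [0,3], [1,2], [1,3], [2,3]
  2-simplices (4): [0,1,2], [0,1,3], [0,2,3], [1,2,3]

giving chain groups C_0 ≅ Z^4, C_1 ≅ Z^6, C_2 ≅ Z^4.

The boundary map ∂_1: C_1 → C_0 maps an edge to its endpoints' difference, ∂[p,q] = q − p. For instance
  ∂[0,3] = [3] − [0].
The resulting 4×6 matrix has rank 3, and its Smith normal form has invariant factors (1,1,1).

The boundary map ∂_2: C_2 → C_1 sends each 2-simplex [p,q,r] to [q,r] − [p,r] + [p,q]. For instance
  ∂[0,1,2] = [1,2] − [0,2] + [0,1],
  ∂[0,1,3] = [1,3] − [0,3] + [0,1].
This gives a 6×4 integer matrix of rank 3; reducing to Smith normal form yields diagonal entries (1,1,1).

Computing H_k = (kernel of ∂_k) / (image of ∂_{k+1}):

  H_0: rank C_0 − rank ∂_1 = 4 − 3 = 1, and the invariant factors of ∂_1 are all 1, so H_0 ≅ Z.
  H_1: rank ker ∂_1 − rank ∂_2 = (6 − 3) − 3 = 0, and the invariant factors of ∂_2 are all 1, so H_1 ≅ 0.
  H_2: rank ker ∂_2 − rank ∂_3 = (4 − 3) − 0 = 1, and there is no ∂_3, so H_2 ≅ Z.

As a check, the Euler characteristic is 4 − 6 + 4 = 2, which agrees with 1 − 0 + 1 = 2.
(K is a triangulation of the 2-sphere S^2.)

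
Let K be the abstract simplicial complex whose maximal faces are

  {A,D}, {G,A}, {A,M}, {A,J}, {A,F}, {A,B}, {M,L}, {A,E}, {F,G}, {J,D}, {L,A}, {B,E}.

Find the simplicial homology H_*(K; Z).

H_0 ≅ Z,  H_1 ≅ Z^4.

K has 9 vertices, 12 edges.
rank ∂_0 = 0, rank ∂_1 = 8 ⇒ b_0 = 9 − 0 − 8 = 1; all invariant factors of ∂_1 are 1 so no torsion. So H_0 ≅ Z.
rank ∂_1 = 8, rank ∂_2 = 0 ⇒ b_1 = 12 − 8 − 0 = 4. So H_1 ≅ Z^4.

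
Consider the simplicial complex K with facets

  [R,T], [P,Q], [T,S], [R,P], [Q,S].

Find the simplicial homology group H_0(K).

We work with the vertex ordering P < Q < R < S < T. The simplices of K, each written with vertices in increasing order, are:

  0-simplices (5): P, Q, R, S, T
  1-simplices (5): PQ, PR, QS, RT, ST

giving chain groups C_0 ≅ Z^5, C_1 ≅ Z^5.

∂_1: C_1 → C_0 is given by ∂[p,q] = [q] − [p].
The 5×5 boundary matrix has rank 4 and Smith normal form diag(1,1,1,1).

Computing H_k = (kernel of ∂_k) / (image of ∂_{k+1}):

  H_0: rank C_0 − rank ∂_1 = 5 − 4 = 1, and the invariant factors of ∂_1 are all 1, so H_0 = Z.

H_0 ≅ Z.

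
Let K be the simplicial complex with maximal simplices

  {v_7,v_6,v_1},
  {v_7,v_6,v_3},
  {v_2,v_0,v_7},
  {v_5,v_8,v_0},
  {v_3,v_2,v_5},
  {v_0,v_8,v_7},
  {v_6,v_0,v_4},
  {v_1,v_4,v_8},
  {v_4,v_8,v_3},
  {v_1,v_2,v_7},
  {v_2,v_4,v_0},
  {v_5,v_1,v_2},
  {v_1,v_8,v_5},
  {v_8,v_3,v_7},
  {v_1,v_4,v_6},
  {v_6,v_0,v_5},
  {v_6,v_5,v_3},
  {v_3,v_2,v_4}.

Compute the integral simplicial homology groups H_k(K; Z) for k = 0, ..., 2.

H_0 ≅ Z,  H_1 ≅ Z^2,  H_2 ≅ Z.

Take the total order v_0 < v_1 < v_2 < v_3 < v_4 < v_5 < v_6 < v_7 < v_8 on the vertex set. Then K (dimension 2) consists of the simplices:

  0-simplices (9): [v_0], [v_1], [v_2], [v_3], [v_4], [v_5], [v_6], [v_7], [v_8]
  1-simplices (27): (27 of them)
  2-simplices (18): (18 of them)

Hence C_0 ≅ Z^9, C_1 ≅ Z^27, C_2 ≅ Z^18.

Boundary ∂_1: C_1 → C_0 is given by ∂[p,q] = [q] − [p]. For instance
  ∂[v_5,v_8] = [v_8] − [v_5].
The 9×27 boundary matrix has rank 8 and Smith normal form diag(1,1,1,1,1,1,1,1).

Boundary ∂_2: C_2 → C_1 maps a triangle to the signed sum of its edges. For instance
  ∂[v_2,v_3,v_5] = [v_3,v_5] − [v_2,v_5] + [v_2,v_3],
  ∂[v_3,v_7,v_8] = [v_7,v_8] − [v_3,v_8] + [v_3,v_7].
This gives a 27×18 integer matrix of rank 17; reducing to Smith normal form yields diagonal entries (1,1,1,1,1,1,1,1,1,1,1,1,1,1,1,1,1).

From H_k ≅ ker(∂_k) / im(∂_{k+1}) we obtain:

  H_0: rank C_0 − rank ∂_1 = 9 − 8 = 1, and the invariant factors of ∂_1 are all 1, so H_0 = Z.
  H_1: rank ker ∂_1 − rank ∂_2 = (27 − 8) − 17 = 2, and the invariant factors of ∂_2 are all 1, so H_1 = Z^2.
  H_2: rank ker ∂_2 − rank ∂_3 = (18 − 17) − 0 = 1, and there is no ∂_3, so H_2 = Z.

(K is a triangulation of the torus T^2.)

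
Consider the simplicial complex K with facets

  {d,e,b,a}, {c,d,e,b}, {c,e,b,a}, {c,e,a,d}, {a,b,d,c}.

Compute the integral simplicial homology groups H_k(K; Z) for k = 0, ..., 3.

H_0 = Z,  H_1 = 0,  H_2 = 0,  H_3 = Z.

Fix the vertex order a < b < c < d < e and write every simplex with vertices in increasing order. Then dim K = 3 and the simplices of K are:

  0-simplices (5): a, b, c, d, e
  1-simplices (10): ab, ac, ad, ae, bc, bd, be, cd, ce, de
  2-simplices (10): abc, abd, abe, acd, ace, ade, bcd, bce, bde, cde
  3-simplices (5): abcd, abce, abde, acde, bcde

so the chain groups are C_0 ≅ Z^5, C_1 ≅ Z^10, C_2 ≅ Z^10, C_3 ≅ Z^5.

Boundary ∂_1: C_1 → C_0 maps an edge to its endpoints' difference, ∂[p,q] = q − p. For instance
  ∂ae = e − a.
This gives a 5×10 integer matrix of rank 4; reducing to Smith normal form yields diagonal entries (1,1,1,1).

∂_2: C_2 → C_1 sends each 2-simplex [p,q,r] to [q,r] − [p,r] + [p,q]. For instance
  ∂abe = be − ae + ab,
  ∂abd = bd − ad + ab.
The resulting 10×10 matrix has rank 6, and its Smith normal form has invariant factors (1,1,1,1,1,1).

Boundary ∂_3: C_3 → C_2 sends each 3-simplex σ to the alternating sum Σ_i (−1)^i (σ with its i-th vertex removed). For instance
  ∂acde = cde − ade + ace − acd,
  ∂abcd = bcd − acd + abd − abc.
As a 10×5 matrix over Z this has rank 4, with invariant factors (1,1,1,1).

Now H_k = ker ∂_k / im ∂_{k+1}, so:

  H_0: rank C_0 − rank ∂_1 = 5 − 4 = 1, and the invariant factors of ∂_1 are all 1, so H_0 ≅ Z.
  H_1: rank ker ∂_1 − rank ∂_2 = (10 − 4) − 6 = 0, and the invariant factors of ∂_2 are all 1, so H_1 ≅ 0.
  H_2: rank ker ∂_2 − rank ∂_3 = (10 − 6) − 4 = 0, and the invariant factors of ∂_3 are all 1, so H_2 ≅ 0.
  H_3: rank ker ∂_3 − rank ∂_4 = (5 − 4) − 0 = 1, and there is no ∂_4, so H_3 ≅ Z.

(K is a triangulation of the 3-sphere S^3.)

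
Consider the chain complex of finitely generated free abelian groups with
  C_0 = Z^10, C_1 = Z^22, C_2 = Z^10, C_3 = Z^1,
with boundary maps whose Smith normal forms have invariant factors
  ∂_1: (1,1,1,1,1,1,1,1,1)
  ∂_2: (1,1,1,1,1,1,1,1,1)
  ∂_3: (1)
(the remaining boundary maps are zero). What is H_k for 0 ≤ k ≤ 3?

H_0: b_0 = 10 − 0 − 9 = 1; torsion from ∂_1 factors > 1: none. So H_0 ≅ Z.
H_1: b_1 = 22 − 9 − 9 = 4; torsion from ∂_2 factors > 1: none. So H_1 ≅ Z^4.
H_2: b_2 = 10 − 9 − 1 = 0; torsion from ∂_3 factors > 1: none. So H_2 ≅ 0.
H_3: b_3 = 1 − 1 − 0 = 0; torsion from ∂_4 factors > 1: none. So H_3 ≅ 0.

H_0 ≅ Z,  H_1 ≅ Z^4,  H_2 = 0,  H_3 = 0.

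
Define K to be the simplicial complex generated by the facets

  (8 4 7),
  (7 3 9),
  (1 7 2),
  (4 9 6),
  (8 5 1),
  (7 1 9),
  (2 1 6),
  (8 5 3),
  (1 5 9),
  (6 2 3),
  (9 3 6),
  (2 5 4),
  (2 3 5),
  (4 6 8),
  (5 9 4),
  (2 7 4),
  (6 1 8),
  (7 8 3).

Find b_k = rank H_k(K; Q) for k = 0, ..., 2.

K has 9 vertices, 27 edges, 18 triangles.
rank ∂_0 = 0, rank ∂_1 = 8 ⇒ b_0 = 9 − 0 − 8 = 1; all invariant factors of ∂_1 are 1 so no torsion. So H_0 = Z.
rank ∂_1 = 8, rank ∂_2 = 17 ⇒ b_1 = 27 − 8 − 17 = 2; all invariant factors of ∂_2 are 1 so no torsion. So H_1 = Z^2.
rank ∂_2 = 17, rank ∂_3 = 0 ⇒ b_2 = 18 − 17 − 0 = 1. So H_2 = Z.

b_0 = 1, b_1 = 2, b_2 = 1.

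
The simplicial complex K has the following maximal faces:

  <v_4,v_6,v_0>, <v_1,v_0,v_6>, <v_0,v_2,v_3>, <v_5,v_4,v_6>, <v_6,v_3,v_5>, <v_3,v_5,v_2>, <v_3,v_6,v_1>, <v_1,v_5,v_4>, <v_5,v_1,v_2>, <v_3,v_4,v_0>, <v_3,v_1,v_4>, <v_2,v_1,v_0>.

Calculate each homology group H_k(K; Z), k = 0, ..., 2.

Fix the vertex order v_0 < v_1 < v_2 < v_3 < v_4 < v_5 < v_6 and write every simplex with vertices in increasing order. Then dim K = 2 and the simplices of K are:

  0-simplices (7): [v_0], [v_1], [v_2], [v_3], [v_4], [v_5], [v_6]
  1-simplices (18): (18 of them)
  2-simplices (12): (12 of them)

Hence C_0 ≅ Z^7, C_1 ≅ Z^18, C_2 ≅ Z^12.

Boundary ∂_1: C_1 → C_0 sends each edge [p,q] (with p < q) to q − p. For instance
  ∂[v_3,v_6] = [v_6] − [v_3].
This gives a 7×18 integer matrix of rank 6; reducing to Smith normal form yields diagonal entries (1,1,1,1,1,1).

∂_2: C_2 → C_1 acts by ∂[p,q,r] = [q,r] − [p,r] + [p,q]. For instance
  ∂[v_0,v_1,v_2] = [v_1,v_2] − [v_0,v_2] + [v_0,v_1],
  ∂[v_1,v_3,v_6] = [v_3,v_6] − [v_1,v_6] + [v_1,v_3].
As a 18×12 matrix over Z this has rank 12, with invariant factors (1,1,1,1,1,1,1,1,1,1,1,2).

Computing H_k = (kernel of ∂_k) / (image of ∂_{k+1}):

  H_0: rank C_0 − rank ∂_1 = 7 − 6 = 1, and the invariant factors of ∂_1 are all 1, so H_0 = Z.
  H_1: rank ker ∂_1 − rank ∂_2 = (18 − 6) − 12 = 0, and ∂_2 has invariant factor 2 > 1, so H_1 = Z/2.
  H_2: rank ker ∂_2 − rank ∂_3 = (12 − 12) − 0 = 0, and there is no ∂_3, so H_2 = 0.

H_0 ≅ Z,  H_1 ≅ Z/2,  H_2 = 0.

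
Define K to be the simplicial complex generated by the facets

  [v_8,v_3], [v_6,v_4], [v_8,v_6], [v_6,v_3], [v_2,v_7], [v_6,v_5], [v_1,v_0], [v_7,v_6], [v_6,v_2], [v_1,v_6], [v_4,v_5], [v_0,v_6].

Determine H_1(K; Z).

Take the total order v_0 < v_1 < v_2 < v_3 < v_4 < v_5 < v_6 < v_7 < v_8 on the vertex set. Then K (dimension 1) consists of the simplices:

  0-simplices (9): [v_0], [v_1], [v_2], [v_3], [v_4], [v_5], [v_6], [v_7], [v_8]
  1-simplices (12): [v_0,v_1], [v_0,v_6], [v_1,v_6], [v_2,v_6], [v_2,v_7], [v_3,v_6], [v_3,v_8], [v_4,v_5], [v_4,v_6], [v_5,v_6], [v_6,v_7], [v_6,v_8]

so the chain groups are C_0 ≅ Z^9, C_1 ≅ Z^12.

The boundary map ∂_1: C_1 → C_0 maps an edge to its endpoints' difference, ∂[p,q] = q − p. For instance
  ∂[v_0,v_6] = [v_6] − [v_0].
As a 9×12 matrix over Z this has rank 8, with invariant factors (1,1,1,1,1,1,1,1).

Computing H_k = (kernel of ∂_k) / (image of ∂_{k+1}):

  H_1: rank ker ∂_1 − rank ∂_2 = (12 − 8) − 0 = 4, and there is no ∂_2, so H_1 ≅ Z^4.

(K is a triangulation of a wedge of 4 circles.)

H_1 = Z^4.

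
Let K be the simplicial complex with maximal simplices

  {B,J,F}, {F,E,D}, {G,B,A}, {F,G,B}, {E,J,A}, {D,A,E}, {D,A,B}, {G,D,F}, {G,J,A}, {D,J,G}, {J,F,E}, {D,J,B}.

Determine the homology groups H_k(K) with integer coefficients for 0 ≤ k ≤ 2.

H_0 ≅ Z,  H_1 ≅ Z/2Z,  H_2 = 0.

Take the total order A < B < D < E < F < G < J on the vertex set. Then K (dimension 2) consists of the simplices:

  0-simplices (7): A, B, D, E, F, G, J
  1-simplices (18): AB, AD, AE, AG, AJ, BD, BF, BG, BJ, DE, DF, DG, DJ, EF, EJ, FG, FJ, GJ
  2-simplices (12): ABD, ABG, ADE, AEJ, AGJ, BDJ, BFG, BFJ, DEF, DFG, DGJ, EFJ

Hence C_0 ≅ Z^7, C_1 ≅ Z^18, C_2 ≅ Z^12.

∂_1: C_1 → C_0 is given by ∂[p,q] = [q] − [p]. For instance
  ∂FG = G − F.
This gives a 7×18 integer matrix of rank 6; reducing to Smith normal form yields diagonal entries (1,1,1,1,1,1).

∂_2: C_2 → C_1 acts by ∂[p,q,r] = [q,r] − [p,r] + [p,q]. For instance
  ∂AGJ = GJ − AJ + AG,
  ∂DFG = FG − DG + DF.
The 18×12 boundary matrix has rank 12 and Smith normal form diag(1,1,1,1,1,1,1,1,1,1,1,2).

Now H_k = ker ∂_k / im ∂_{k+1}, so:

  H_0: rank C_0 − rank ∂_1 = 7 − 6 = 1, and the invariant factors of ∂_1 are all 1, so H_0 ≅ Z.
  H_1: rank ker ∂_1 − rank ∂_2 = (18 − 6) − 12 = 0, and ∂_2 has invariant factor 2 > 1, so H_1 ≅ Z/2Z.
  H_2: rank ker ∂_2 − rank ∂_3 = (12 − 12) − 0 = 0, and there is no ∂_3, so H_2 ≅ 0.

As a check, the Euler characteristic is 7 − 18 + 12 = 1, which agrees with 1 − 0 + 0 = 1.
(K is a triangulation of the real projective plane RP^2.)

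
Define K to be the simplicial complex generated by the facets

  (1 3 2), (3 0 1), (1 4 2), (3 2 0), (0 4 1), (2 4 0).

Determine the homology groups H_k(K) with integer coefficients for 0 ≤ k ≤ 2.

H_0 ≅ Z,  H_1 = 0,  H_2 ≅ Z.

We work with the vertex ordering 0 < 1 < 2 < 3 < 4. The simplices of K, each written with vertices in increasing order, are:

  0-simplices (5): [0], [1], [2], [3], [4]
  1-simplices (9): [0,1], [0,2], [0,3], [0,4], [1,2], [1,3], [1,4], [2,3], [2,4]
  2-simplices (6): [0,1,3], [0,1,4], [0,2,3], [0,2,4], [1,2,3], [1,2,4]

so the chain groups are C_0 ≅ Z^5, C_1 ≅ Z^9, C_2 ≅ Z^6.

Boundary ∂_1: C_1 → C_0 sends each edge [p,q] (with p < q) to q − p.
As a 5×9 matrix over Z this has rank 4, with invariant factors (1,1,1,1).

∂_2: C_2 → C_1 maps a triangle to the signed sum of its edges. For instance
  ∂[0,1,3] = [1,3] − [0,3] + [0,1],
  ∂[0,1,4] = [1,4] − [0,4] + [0,1].
The resulting 9×6 matrix has rank 5, and its Smith normal form has invariant factors (1,1,1,1,1).

Reading off H_k = ker ∂_k / im ∂_{k+1}:

  H_0: rank C_0 − rank ∂_1 = 5 − 4 = 1, and the invariant factors of ∂_1 are all 1, so H_0 = Z.
  H_1: rank ker ∂_1 − rank ∂_2 = (9 − 4) − 5 = 0, and the invariant factors of ∂_2 are all 1, so H_1 = 0.
  H_2: rank ker ∂_2 − rank ∂_3 = (6 − 5) − 0 = 1, and there is no ∂_3, so H_2 = Z.

As a check, the Euler characteristic is 5 − 9 + 6 = 2, which agrees with 1 − 0 + 1 = 2.
(K is a triangulation of the 2-sphere S^2.)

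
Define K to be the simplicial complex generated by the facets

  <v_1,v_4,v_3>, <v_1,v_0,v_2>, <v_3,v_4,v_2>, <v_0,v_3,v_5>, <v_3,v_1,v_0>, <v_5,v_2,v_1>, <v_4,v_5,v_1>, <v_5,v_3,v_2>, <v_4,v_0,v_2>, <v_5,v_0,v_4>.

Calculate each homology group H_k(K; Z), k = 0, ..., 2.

Fix the vertex order v_0 < v_1 < v_2 < v_3 < v_4 < v_5 and write every simplex with vertices in increasing order. Then dim K = 2 and the simplices of K are:

  0-simplices (6): [v_0], [v_1], [v_2], [v_3], [v_4], [v_5]
  1-simplices (15): (15 of them)
  2-simplices (10): [v_0,v_1,v_2], [v_0,v_1,v_3], [v_0,v_2,v_4], [v_0,v_3,v_5], [v_0,v_4,v_5], [v_1,v_2,v_5], [v_1,v_3,v_4], [v_1,v_4,v_5], [v_2,v_3,v_4], [v_2,v_3,v_5]

so the chain groups are C_0 ≅ Z^6, C_1 ≅ Z^15, C_2 ≅ Z^10.

∂_1: C_1 → C_0 is given by ∂[p,q] = [q] − [p]. For instance
  ∂[v_0,v_1] = [v_1] − [v_0].
As a 6×15 matrix over Z this has rank 5, with invariant factors (1,1,1,1,1).

Boundary ∂_2: C_2 → C_1 maps a triangle to the signed sum of its edges. For instance
  ∂[v_1,v_2,v_5] = [v_2,v_5] − [v_1,v_5] + [v_1,v_2],
  ∂[v_2,v_3,v_5] = [v_3,v_5] − [v_2,v_5] + [v_2,v_3].
The resulting 15×10 matrix has rank 10, and its Smith normal form has invariant factors (1,1,1,1,1,1,1,1,1,2).

Computing H_k = (kernel of ∂_k) / (image of ∂_{k+1}):

  H_0: rank C_0 − rank ∂_1 = 6 − 5 = 1, and the invariant factors of ∂_1 are all 1, so H_0 ≅ Z.
  H_1: rank ker ∂_1 − rank ∂_2 = (15 − 5) − 10 = 0, and ∂_2 has invariant factor 2 > 1, so H_1 ≅ Z_2.
  H_2: rank ker ∂_2 − rank ∂_3 = (10 − 10) − 0 = 0, and there is no ∂_3, so H_2 ≅ 0.

(K is a triangulation of the real projective plane RP^2.)

H_0 ≅ Z,  H_1 ≅ Z_2,  H_2 = 0.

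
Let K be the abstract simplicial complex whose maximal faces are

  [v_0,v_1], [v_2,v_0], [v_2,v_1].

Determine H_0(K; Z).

Order the vertices as v_0 < v_1 < v_2. Listing each simplex with vertices in this order, K has dimension 1 with simplices:

  0-simplices (3): [v_0], [v_1], [v_2]
  1-simplices (3): [v_0,v_1], [v_0,v_2], [v_1,v_2]

so the chain groups are C_0 ≅ Z^3, C_1 ≅ Z^3.

Boundary ∂_1: C_1 → C_0 is given by ∂[p,q] = [q] − [p]. For instance
  ∂[v_0,v_2] = [v_2] − [v_0].
As a 3×3 matrix over Z this has rank 2, with invariant factors (1,1).

From H_k ≅ ker(∂_k) / im(∂_{k+1}) we obtain:

  H_0: rank C_0 − rank ∂_1 = 3 − 2 = 1, and the invariant factors of ∂_1 are all 1, so H_0 ≅ Z.

(K is a triangulation of the circle S^1.)

H_0 = Z.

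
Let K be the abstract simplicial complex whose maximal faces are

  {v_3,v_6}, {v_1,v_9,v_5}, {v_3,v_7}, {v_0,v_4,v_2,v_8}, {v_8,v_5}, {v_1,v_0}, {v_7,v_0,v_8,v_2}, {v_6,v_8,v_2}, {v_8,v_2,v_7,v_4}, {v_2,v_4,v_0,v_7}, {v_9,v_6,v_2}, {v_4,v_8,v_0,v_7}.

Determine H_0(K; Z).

H_0 = Z.

We work with the vertex ordering v_0 < v_1 < v_2 < v_3 < v_4 < v_5 < v_6 < v_7 < v_8 < v_9. The simplices of K, each written with vertices in increasing order, are:

  0-simplices (10): [v_0], [v_1], [v_2], [v_3], [v_4], [v_5], [v_6], [v_7], [v_8], [v_9]
  1-simplices (21): (21 of them)
  2-simplices (13): (13 of them)
  3-simplices (5): [v_0,v_2,v_4,v_7], [v_0,v_2,v_4,v_8], [v_0,v_2,v_7,v_8], [v_0,v_4,v_7,v_8], [v_2,v_4,v_7,v_8]

so the chain groups are C_0 ≅ Z^10, C_1 ≅ Z^21, C_2 ≅ Z^13, C_3 ≅ Z^5.

The boundary map ∂_1: C_1 → C_0 sends each edge [p,q] (with p < q) to q − p.
This gives a 10×21 integer matrix of rank 9; reducing to Smith normal form yields diagonal entries (1,1,1,1,1,1,1,1,1).

∂_2: C_2 → C_1 sends each 2-simplex [p,q,r] to [q,r] − [p,r] + [p,q]. For instance
  ∂[v_0,v_4,v_8] = [v_4,v_8] − [v_0,v_8] + [v_0,v_4],
  ∂[v_0,v_2,v_7] = [v_2,v_7] − [v_0,v_7] + [v_0,v_2].
The resulting 21×13 matrix has rank 9, and its Smith normal form has invariant factors (1,1,1,1,1,1,1,1,1).

∂_3: C_3 → C_2 sends each 3-simplex σ to the alternating sum Σ_i (−1)^i (σ with its i-th vertex removed). For instance
  ∂[v_0,v_2,v_7,v_8] = [v_2,v_7,v_8] − [v_0,v_7,v_8] + [v_0,v_2,v_8] − [v_0,v_2,v_7],
  ∂[v_0,v_4,v_7,v_8] = [v_4,v_7,v_8] − [v_0,v_7,v_8] + [v_0,v_4,v_8] − [v_0,v_4,v_7].
The resulting 13×5 matrix has rank 4, and its Smith normal form has invariant factors (1,1,1,1).

From H_k ≅ ker(∂_k) / im(∂_{k+1}) we obtain:

  H_0: rank C_0 − rank ∂_1 = 10 − 9 = 1, and the invariant factors of ∂_1 are all 1, so H_0 = Z.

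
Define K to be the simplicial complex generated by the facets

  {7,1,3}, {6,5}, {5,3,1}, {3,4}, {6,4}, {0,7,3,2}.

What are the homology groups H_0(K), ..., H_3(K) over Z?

H_0 = Z,  H_1 = Z,  H_2 = 0,  H_3 = 0.

Take the total order 0 < 1 < 2 < 3 < 4 < 5 < 6 < 7 on the vertex set. Then K (dimension 3) consists of the simplices:

  0-simplices (8): [0], [1], [2], [3], [4], [5], [6], [7]
  1-simplices (13): [0,2], [0,3], [0,7], [1,3], [1,5], [1,7], [2,3], [2,7], [3,4], [3,5], [3,7], [4,6], [5,6]
  2-simplices (6): [0,2,3], [0,2,7], [0,3,7], [1,3,5], [1,3,7], [2,3,7]
  3-simplices (1): [0,2,3,7]

Hence C_0 ≅ Z^8, C_1 ≅ Z^13, C_2 ≅ Z^6, C_3 ≅ Z^1.

∂_1: C_1 → C_0 maps an edge to its endpoints' difference, ∂[p,q] = q − p. For instance
  ∂[3,4] = [4] − [3].
The resulting 8×13 matrix has rank 7, and its Smith normal form has invariant factors (1,1,1,1,1,1,1).

∂_2: C_2 → C_1 maps a triangle to the signed sum of its edges. For instance
  ∂[0,2,7] = [2,7] − [0,7] + [0,2],
  ∂[0,3,7] = [3,7] − [0,7] + [0,3].
The 13×6 boundary matrix has rank 5 and Smith normal form diag(1,1,1,1,1).

∂_3: C_3 → C_2 sends each 3-simplex σ to the alternating sum Σ_i (−1)^i (σ with its i-th vertex removed). For instance
  ∂[0,2,3,7] = [2,3,7] − [0,3,7] + [0,2,7] − [0,2,3].
The 6×1 boundary matrix has rank 1 and Smith normal form diag(1).

Now H_k = ker ∂_k / im ∂_{k+1}, so:

  H_0: rank C_0 − rank ∂_1 = 8 − 7 = 1, and the invariant factors of ∂_1 are all 1, so H_0 = Z.
  H_1: rank ker ∂_1 − rank ∂_2 = (13 − 7) − 5 = 1, and the invariant factors of ∂_2 are all 1, so H_1 = Z.
  H_2: rank ker ∂_2 − rank ∂_3 = (6 − 5) − 1 = 0, and the invariant factors of ∂_3 are all 1, so H_2 = 0.
  H_3: rank ker ∂_3 − rank ∂_4 = (1 − 1) − 0 = 0, and there is no ∂_4, so H_3 = 0.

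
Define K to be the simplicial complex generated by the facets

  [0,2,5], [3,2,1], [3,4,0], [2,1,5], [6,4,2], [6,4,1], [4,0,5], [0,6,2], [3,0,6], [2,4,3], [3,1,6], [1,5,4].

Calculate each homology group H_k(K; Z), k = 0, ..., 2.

H_0 ≅ Z,  H_1 ≅ Z/2,  H_2 = 0.

Fix the vertex order 0 < 1 < 2 < 3 < 4 < 5 < 6 and write every simplex with vertices in increasing order. Then dim K = 2 and the simplices of K are:

  0-simplices (7): [0], [1], [2], [3], [4], [5], [6]
  1-simplices (18): [0,2], [0,3], [0,4], [0,5], [0,6], [1,2], [1,3], [1,4], [1,5], [1,6], [2,3], [2,4], [2,5], [2,6], [3,4], [3,6], [4,5], [4,6]
  2-simplices (12): [0,2,5], [0,2,6], [0,3,4], [0,3,6], [0,4,5], [1,2,3], [1,2,5], [1,3,6], [1,4,5], [1,4,6], [2,3,4], [2,4,6]

giving chain groups C_0 ≅ Z^7, C_1 ≅ Z^18, C_2 ≅ Z^12.

Boundary ∂_1: C_1 → C_0 is given by ∂[p,q] = [q] − [p]. For instance
  ∂[3,6] = [6] − [3].
As a 7×18 matrix over Z this has rank 6, with invariant factors (1,1,1,1,1,1).

The boundary map ∂_2: C_2 → C_1 maps a triangle to the signed sum of its edges. For instance
  ∂[0,2,6] = [2,6] − [0,6] + [0,2],
  ∂[0,3,4] = [3,4] − [0,4] + [0,3].
This gives a 18×12 integer matrix of rank 12; reducing to Smith normal form yields diagonal entries (1,1,1,1,1,1,1,1,1,1,1,2).

From H_k ≅ ker(∂_k) / im(∂_{k+1}) we obtain:

  H_0: rank C_0 − rank ∂_1 = 7 − 6 = 1, and the invariant factors of ∂_1 are all 1, so H_0 = Z.
  H_1: rank ker ∂_1 − rank ∂_2 = (18 − 6) − 12 = 0, and ∂_2 has invariant factor 2 > 1, so H_1 = Z/2.
  H_2: rank ker ∂_2 − rank ∂_3 = (12 − 12) − 0 = 0, and there is no ∂_3, so H_2 = 0.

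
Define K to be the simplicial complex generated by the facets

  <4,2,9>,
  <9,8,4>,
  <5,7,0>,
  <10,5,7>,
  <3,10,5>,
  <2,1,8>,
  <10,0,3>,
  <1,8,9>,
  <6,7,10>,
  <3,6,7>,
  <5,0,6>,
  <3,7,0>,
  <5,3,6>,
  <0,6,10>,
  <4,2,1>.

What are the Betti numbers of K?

K has 11 vertices, 25 edges, 15 triangles.
rank ∂_0 = 0, rank ∂_1 = 9 ⇒ b_0 = 11 − 0 − 9 = 2; all invariant factors of ∂_1 are 1 so no torsion. So H_0 = Z^2.
rank ∂_1 = 9, rank ∂_2 = 15 ⇒ b_1 = 25 − 9 − 15 = 1; ∂_2 has invariant factor(s) [2] giving torsion. So H_1 = Z ⊕ Z_2.
rank ∂_2 = 15, rank ∂_3 = 0 ⇒ b_2 = 15 − 15 − 0 = 0. So H_2 = 0.

b_0 = 2, b_1 = 1, b_2 = 0.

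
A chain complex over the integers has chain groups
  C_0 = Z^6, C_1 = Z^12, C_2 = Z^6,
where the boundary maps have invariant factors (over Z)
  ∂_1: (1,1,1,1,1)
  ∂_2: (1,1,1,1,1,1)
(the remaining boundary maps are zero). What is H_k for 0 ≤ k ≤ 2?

H_0: b_0 = 6 − 0 − 5 = 1; torsion from ∂_1 factors > 1: none. So H_0 ≅ Z.
H_1: b_1 = 12 − 5 − 6 = 1; torsion from ∂_2 factors > 1: none. So H_1 ≅ Z.
H_2: b_2 = 6 − 6 − 0 = 0; torsion from ∂_3 factors > 1: none. So H_2 ≅ 0.

H_0 ≅ Z,  H_1 ≅ Z,  H_2 = 0.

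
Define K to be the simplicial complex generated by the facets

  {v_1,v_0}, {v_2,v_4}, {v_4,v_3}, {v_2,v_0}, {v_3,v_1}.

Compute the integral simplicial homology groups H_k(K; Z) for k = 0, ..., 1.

H_0 ≅ Z,  H_1 ≅ Z.

We work with the vertex ordering v_0 < v_1 < v_2 < v_3 < v_4. The simplices of K, each written with vertices in increasing order, are:

  0-simplices (5): [v_0], [v_1], [v_2], [v_3], [v_4]
  1-simplices (5): [v_0,v_1], [v_0,v_2], [v_1,v_3], [v_2,v_4], [v_3,v_4]

so the chain groups are C_0 ≅ Z^5, C_1 ≅ Z^5.

The boundary map ∂_1: C_1 → C_0 is given by ∂[p,q] = [q] − [p]. For instance
  ∂[v_0,v_1] = [v_1] − [v_0].
As a 5×5 matrix over Z this has rank 4, with invariant factors (1,1,1,1).

Now H_k = ker ∂_k / im ∂_{k+1}, so:

  H_0: rank C_0 − rank ∂_1 = 5 − 4 = 1, and the invariant factors of ∂_1 are all 1, so H_0 = Z.
  H_1: rank ker ∂_1 − rank ∂_2 = (5 − 4) − 0 = 1, and there is no ∂_2, so H_1 = Z.

(K is a triangulation of the circle S^1.)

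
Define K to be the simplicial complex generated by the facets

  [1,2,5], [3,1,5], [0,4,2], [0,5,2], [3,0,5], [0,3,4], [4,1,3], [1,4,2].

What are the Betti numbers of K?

Fix the vertex order 0 < 1 < 2 < 3 < 4 < 5 and write every simplex with vertices in increasing order. Then dim K = 2 and the simplices of K are:

  0-simplices (6): [0], [1], [2], [3], [4], [5]
  1-simplices (12): [0,2], [0,3], [0,4], [0,5], [1,2], [1,3], [1,4], [1,5], [2,4], [2,5], [3,4], [3,5]
  2-simplices (8): [0,2,4], [0,2,5], [0,3,4], [0,3,5], [1,2,4], [1,2,5], [1,3,4], [1,3,5]

giving chain groups C_0 ≅ Z^6, C_1 ≅ Z^12, C_2 ≅ Z^8.

∂_1: C_1 → C_0 is given by ∂[p,q] = [q] − [p]. For instance
  ∂[0,3] = [3] − [0].
The resulting 6×12 matrix has rank 5, and its Smith normal form has invariant factors (1,1,1,1,1).

The boundary map ∂_2: C_2 → C_1 maps a triangle to the signed sum of its edges. For instance
  ∂[1,3,4] = [3,4] − [1,4] + [1,3],
  ∂[0,2,4] = [2,4] − [0,4] + [0,2].
The 12×8 boundary matrix has rank 7 and Smith normal form diag(1,1,1,1,1,1,1).

Reading off H_k = ker ∂_k / im ∂_{k+1}:

  H_0: rank C_0 − rank ∂_1 = 6 − 5 = 1, and the invariant factors of ∂_1 are all 1, so H_0 = Z.
  H_1: rank ker ∂_1 − rank ∂_2 = (12 − 5) − 7 = 0, and the invariant factors of ∂_2 are all 1, so H_1 = 0.
  H_2: rank ker ∂_2 − rank ∂_3 = (8 − 7) − 0 = 1, and there is no ∂_3, so H_2 = Z.

Hence the Betti numbers are b_0 = 1, b_1 = 0, b_2 = 1.

b_0 = 1, b_1 = 0, b_2 = 1.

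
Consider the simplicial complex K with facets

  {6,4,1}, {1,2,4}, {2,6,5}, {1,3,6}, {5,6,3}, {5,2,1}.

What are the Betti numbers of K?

Order the vertices as 1 < 2 < 3 < 4 < 5 < 6. Listing each simplex with vertices in this order, K has dimension 2 with simplices:

  0-simplices (6): [1], [2], [3], [4], [5], [6]
  1-simplices (12): [1,2], [1,3], [1,4], [1,5], [1,6], [2,4], [2,5], [2,6], [3,5], [3,6], [4,6], [5,6]
  2-simplices (6): [1,2,4], [1,2,5], [1,3,6], [1,4,6], [2,5,6], [3,5,6]

so the chain groups are C_0 ≅ Z^6, C_1 ≅ Z^12, C_2 ≅ Z^6.

Boundary ∂_1: C_1 → C_0 maps an edge to its endpoints' difference, ∂[p,q] = q − p.
The resulting 6×12 matrix has rank 5, and its Smith normal form has invariant factors (1,1,1,1,1).

Boundary ∂_2: C_2 → C_1 maps a triangle to the signed sum of its edges. For instance
  ∂[1,2,5] = [2,5] − [1,5] + [1,2],
  ∂[1,4,6] = [4,6] − [1,6] + [1,4].
The resulting 12×6 matrix has rank 6, and its Smith normal form has invariant factors (1,1,1,1,1,1).

Computing H_k = (kernel of ∂_k) / (image of ∂_{k+1}):

  H_0: rank C_0 − rank ∂_1 = 6 − 5 = 1, and the invariant factors of ∂_1 are all 1, so H_0 ≅ Z.
  H_1: rank ker ∂_1 − rank ∂_2 = (12 − 5) − 6 = 1, and the invariant factors of ∂_2 are all 1, so H_1 ≅ Z.
  H_2: rank ker ∂_2 − rank ∂_3 = (6 − 6) − 0 = 0, and there is no ∂_3, so H_2 ≅ 0.

As a check, the Euler characteristic is 6 − 12 + 6 = 0, which agrees with 1 − 1 + 0 = 0.

Hence the Betti numbers are b_0 = 1, b_1 = 1, b_2 = 0.

b_0 = 1, b_1 = 1, b_2 = 0.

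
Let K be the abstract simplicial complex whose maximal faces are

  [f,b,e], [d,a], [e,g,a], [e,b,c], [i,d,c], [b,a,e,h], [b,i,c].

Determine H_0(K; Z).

H_0 = Z.

Order the vertices as a < b < c < d < e < f < g < h < i. Listing each simplex with vertices in this order, K has dimension 3 with simplices:

  0-simplices (9): a, b, c, d, e, f, g, h, i
  1-simplices (17): ab, ad, ae, ag, ah, bc, be, bf, bh, bi, cd, ce, ci, di, ef, eg, eh
  2-simplices (9): abe, abh, aeg, aeh, bce, bci, bef, beh, cdi
  3-simplices (1): abeh

so the chain groups are C_0 ≅ Z^9, C_1 ≅ Z^17, C_2 ≅ Z^9, C_3 ≅ Z^1.

The boundary map ∂_1: C_1 → C_0 maps an edge to its endpoints' difference, ∂[p,q] = q − p. For instance
  ∂ef = f − e.
This gives a 9×17 integer matrix of rank 8; reducing to Smith normal form yields diagonal entries (1,1,1,1,1,1,1,1).

∂_2: C_2 → C_1 acts by ∂[p,q,r] = [q,r] − [p,r] + [p,q]. For instance
  ∂cdi = di − ci + cd,
  ∂bci = ci − bi + bc.
This gives a 17×9 integer matrix of rank 8; reducing to Smith normal form yields diagonal entries (1,1,1,1,1,1,1,1).

The boundary map ∂_3: C_3 → C_2 sends each 3-simplex σ to the alternating sum Σ_i (−1)^i (σ with its i-th vertex removed). For instance
  ∂abeh = beh − aeh + abh − abe.
The 9×1 boundary matrix has rank 1 and Smith normal form diag(1).

Now H_k = ker ∂_k / im ∂_{k+1}, so:

  H_0: rank C_0 − rank ∂_1 = 9 − 8 = 1, and the invariant factors of ∂_1 are all 1, so H_0 = Z.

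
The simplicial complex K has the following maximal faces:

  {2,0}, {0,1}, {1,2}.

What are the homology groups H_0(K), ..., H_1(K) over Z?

Take the total order 0 < 1 < 2 on the vertex set. Then K (dimension 1) consists of the simplices:

  0-simplices (3): [0], [1], [2]
  1-simplices (3): [0,1], [0,2], [1,2]

so the chain groups are C_0 ≅ Z^3, C_1 ≅ Z^3.

The boundary map ∂_1: C_1 → C_0 sends each edge [p,q] (with p < q) to q − p.
This gives a 3×3 integer matrix of rank 2; reducing to Smith normal form yields diagonal entries (1,1).

From H_k ≅ ker(∂_k) / im(∂_{k+1}) we obtain:

  H_0: rank C_0 − rank ∂_1 = 3 − 2 = 1, and the invariant factors of ∂_1 are all 1, so H_0 = Z.
  H_1: rank ker ∂_1 − rank ∂_2 = (3 − 2) − 0 = 1, and there is no ∂_2, so H_1 = Z.

H_0 = Z,  H_1 = Z.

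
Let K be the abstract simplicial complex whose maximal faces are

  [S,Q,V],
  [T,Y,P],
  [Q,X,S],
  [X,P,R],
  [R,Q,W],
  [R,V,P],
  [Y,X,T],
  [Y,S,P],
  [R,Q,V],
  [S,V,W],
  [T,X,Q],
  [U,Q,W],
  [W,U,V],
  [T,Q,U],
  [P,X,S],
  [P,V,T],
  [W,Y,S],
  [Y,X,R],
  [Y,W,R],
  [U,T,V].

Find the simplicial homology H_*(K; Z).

H_0 = Z,  H_1 = Z ⊕ Z/2Z,  H_2 = 0.

We work with the vertex ordering P < Q < R < S < T < U < V < W < X < Y. The simplices of K, each written with vertices in increasing order, are:

  0-simplices (10): P, Q, R, S, T, U, V, W, X, Y
  1-simplices (30): PR, PS, PT, PV, PX, PY, QR, QS, QT, QU, QV, QW, QX, RV, RW, RX, RY, SV, SW, SX, SY, TU, TV, TX, TY, UV, UW, VW, WY, XY
  2-simplices (20): PRV, PRX, PSX, PSY, PTV, PTY, QRV, QRW, QSV, QSX, QTU, QTX, QUW, RWY, RXY, SVW, SWY, TUV, TXY, UVW

Hence C_0 ≅ Z^10, C_1 ≅ Z^30, C_2 ≅ Z^20.

∂_1: C_1 → C_0 sends each edge [p,q] (with p < q) to q − p.
This gives a 10×30 integer matrix of rank 9; reducing to Smith normal form yields diagonal entries (1,1,1,1,1,1,1,1,1).

The boundary map ∂_2: C_2 → C_1 sends each 2-simplex [p,q,r] to [q,r] − [p,r] + [p,q]. For instance
  ∂PSY = SY − PY + PS,
  ∂QRW = RW − QW + QR.
The 30×20 boundary matrix has rank 20 and Smith normal form diag(1,1,1,1,1,1,1,1,1,1,1,1,1,1,1,1,1,1,1,2).

Reading off H_k = ker ∂_k / im ∂_{k+1}:

  H_0: rank C_0 − rank ∂_1 = 10 − 9 = 1, and the invariant factors of ∂_1 are all 1, so H_0 = Z.
  H_1: rank ker ∂_1 − rank ∂_2 = (30 − 9) − 20 = 1, and ∂_2 has invariant factor 2 > 1, so H_1 = Z ⊕ Z/2Z.
  H_2: rank ker ∂_2 − rank ∂_3 = (20 − 20) − 0 = 0, and there is no ∂_3, so H_2 = 0.

As a check, the Euler characteristic is 10 − 30 + 20 = 0, which agrees with 1 − 1 + 0 = 0.
(K is a triangulation of the Klein bottle.)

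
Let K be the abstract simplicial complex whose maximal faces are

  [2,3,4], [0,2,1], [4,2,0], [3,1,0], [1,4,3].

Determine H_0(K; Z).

H_0 = Z.

K has 5 vertices, 10 edges, 5 triangles.
rank ∂_0 = 0, rank ∂_1 = 4 ⇒ b_0 = 5 − 0 − 4 = 1; all invariant factors of ∂_1 are 1 so no torsion. So H_0 = Z.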